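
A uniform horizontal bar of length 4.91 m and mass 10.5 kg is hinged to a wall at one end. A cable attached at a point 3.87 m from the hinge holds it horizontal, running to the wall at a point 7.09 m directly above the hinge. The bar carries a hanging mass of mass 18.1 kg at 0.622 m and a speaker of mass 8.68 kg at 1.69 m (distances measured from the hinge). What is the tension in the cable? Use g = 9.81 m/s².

T ≈ 149 N

About the hinge:
Beam weight: 10.5 × 9.81 = 103 N down at 2.455 m → arm 2.455 m, τ = 103 × 2.455 = 252.9 N·m clockwise.
Hanging mass: 18.1 × 9.81 = 177.6 N down at 0.622 m → arm 0.622 m, τ = 177.6 × 0.622 = 110.5 N·m clockwise.
Speaker: 8.68 × 9.81 = 85.15 N down at 1.69 m → arm 1.69 m, τ = 85.15 × 1.69 = 143.9 N·m clockwise.
Total clockwise load moment = 507.3 N·m.
The cable tension T acts at 3.87 m; only its component perpendicular to the bar, T sinθ, produces torque. sinθ = h/√(h²+d²) = 7.09/√(7.09²+3.87²) = 0.8778.
Στ = 0 ⇒ T × 3.87 × 0.8778 = 507.3 ⇒ T = 507.3 / 3.397 = 149 N.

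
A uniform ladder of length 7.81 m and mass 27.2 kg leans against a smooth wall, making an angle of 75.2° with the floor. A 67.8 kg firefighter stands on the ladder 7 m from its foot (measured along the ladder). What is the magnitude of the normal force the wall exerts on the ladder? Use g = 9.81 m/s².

N_wall ≈ 193 N

About the foot of the ladder:
Ladder weight 27.2×9.81 = 266.8 N acts at 3.905 m along the ladder; its horizontal arm is 3.905·cos75.2° = 0.9975 m → τ = 266.1 N·m clockwise.
Firefighter: 67.8×9.81 = 665.1 N at 7 m → arm 1.788 m → τ = 1189 N·m clockwise.
Wall normal N acts horizontally at the top; its moment arm is the height L sinθ = 7.81·sin75.2° = 7.551 m, counterclockwise.
Στ = 0 ⇒ N × 7.551 = 1455 ⇒ N = 193 N.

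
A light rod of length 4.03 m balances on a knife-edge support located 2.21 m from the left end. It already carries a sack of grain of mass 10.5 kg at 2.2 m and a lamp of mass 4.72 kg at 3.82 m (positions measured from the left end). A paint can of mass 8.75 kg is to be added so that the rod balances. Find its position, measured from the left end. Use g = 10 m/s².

x ≈ 1.35 m from the left end

Sum moments about the knife-edge support (at 2.21 m from the left end) (the support reaction has zero arm there).
Sack of grain: 10.5 × 10 = 105 N down at 2.2 m → arm 0.01 m, τ = 105 × 0.01 = 1.05 N·m counterclockwise.
Lamp: 4.72 × 10 = 47.2 N down at 3.82 m → arm 1.61 m, τ = 47.2 × 1.61 = 75.99 N·m clockwise.
Net moment of existing loads = 74.94 N·m clockwise.
The paint can weighs 8.75 × 10 = 87.5 N and must supply an equal counterclockwise moment, so its lever arm about the knife-edge support is 74.94 / 87.5 = 0.856 m.
That puts it at 2.21 − 0.856 = 1.35 m from the left end.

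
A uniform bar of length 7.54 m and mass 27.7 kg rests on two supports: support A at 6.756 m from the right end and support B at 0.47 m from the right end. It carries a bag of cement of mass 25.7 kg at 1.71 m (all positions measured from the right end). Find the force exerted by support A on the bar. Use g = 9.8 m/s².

Sum moments about support B (its reaction then has zero moment arm).
Beam weight: 27.7 × 9.8 = 271.5 N down at 3.77 m → arm 3.3 m, τ = 271.5 × 3.3 = 895.9 N·m counterclockwise.
Bag of cement: 25.7 × 9.8 = 251.9 N down at 1.71 m → arm 1.24 m, τ = 251.9 × 1.24 = 312.4 N·m counterclockwise.
Net load moment about support B = 1208 N·m counterclockwise.
Reaction R at support A is upward at 6.756 m, arm 6.286 m → moment R × 6.286 clockwise.
Balancing moments: R × 6.286 = 1208, giving R = 192 N.

R_A ≈ 192 N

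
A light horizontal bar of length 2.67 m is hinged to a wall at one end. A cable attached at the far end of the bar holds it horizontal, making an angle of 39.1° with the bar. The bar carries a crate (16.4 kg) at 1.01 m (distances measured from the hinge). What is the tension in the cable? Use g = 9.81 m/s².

T ≈ 96.5 N

Choose the hinge as the axis so the unknown hinge reaction has zero arm there.
Crate: 16.4 × 9.81 = 160.9 N down at 1.01 m → arm 1.01 m, τ = 160.9 × 1.01 = 162.5 N·m clockwise.
Total clockwise load moment = 162.5 N·m.
The cable tension T acts at 2.67 m; only its component perpendicular to the bar, T sinθ, produces torque. sin 39.1° = 0.6307.
Setting net torque to zero: T × 2.67 × 0.6307 = 162.5 → T = 162.5 / 1.684 = 96.5 N.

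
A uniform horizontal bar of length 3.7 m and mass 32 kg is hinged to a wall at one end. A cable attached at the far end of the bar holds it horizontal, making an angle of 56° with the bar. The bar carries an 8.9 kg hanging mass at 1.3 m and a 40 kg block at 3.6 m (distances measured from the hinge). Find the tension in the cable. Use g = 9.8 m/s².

T ≈ 686 N

Take moments about the hinge.
Beam weight: 32 × 9.8 = 313.6 N down at 1.85 m → arm 1.85 m, τ = 313.6 × 1.85 = 580.2 N·m clockwise.
Hanging mass: 8.9 × 9.8 = 87.22 N down at 1.3 m → arm 1.3 m, τ = 87.22 × 1.3 = 113.4 N·m clockwise.
Block: 40 × 9.8 = 392 N down at 3.6 m → arm 3.6 m, τ = 392 × 3.6 = 1411 N·m clockwise.
Total clockwise load moment = 2105 N·m.
The cable tension T acts at 3.7 m; only its component perpendicular to the bar, T sinθ, produces torque. sin 56° = 0.829.
For rotational equilibrium, T × 3.7 × 0.829 = 2105, so T = 2105 / 3.067 = 686 N.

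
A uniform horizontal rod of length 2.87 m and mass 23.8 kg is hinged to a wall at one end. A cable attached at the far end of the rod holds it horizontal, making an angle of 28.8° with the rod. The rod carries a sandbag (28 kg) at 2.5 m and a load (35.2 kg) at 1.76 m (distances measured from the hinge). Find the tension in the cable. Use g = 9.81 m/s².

T ≈ 1180 N

Take moments about the hinge.
Beam weight: 23.8 × 9.81 = 233.5 N down at 1.435 m → arm 1.435 m, τ = 233.5 × 1.435 = 335.1 N·m clockwise.
Sandbag: 28 × 9.81 = 274.7 N down at 2.5 m → arm 2.5 m, τ = 274.7 × 2.5 = 686.8 N·m clockwise.
Load: 35.2 × 9.81 = 345.3 N down at 1.76 m → arm 1.76 m, τ = 345.3 × 1.76 = 607.7 N·m clockwise.
Total clockwise load moment = 1630 N·m.
The cable tension T acts at 2.87 m; only its component perpendicular to the rod, T sinθ, produces torque. sin 28.8° = 0.4818.
For rotational equilibrium, T × 2.87 × 0.4818 = 1630, so T = 1630 / 1.383 = 1180 N.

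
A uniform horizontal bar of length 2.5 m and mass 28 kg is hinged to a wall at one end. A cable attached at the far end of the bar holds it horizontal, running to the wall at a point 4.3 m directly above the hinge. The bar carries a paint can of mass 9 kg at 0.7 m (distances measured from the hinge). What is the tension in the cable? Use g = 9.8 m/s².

T ≈ 187 N

Take moments about the hinge.
Beam weight: 28 × 9.8 = 274.4 N down at 1.25 m → arm 1.25 m, τ = 274.4 × 1.25 = 343 N·m clockwise.
Paint can: 9 × 9.8 = 88.2 N down at 0.7 m → arm 0.7 m, τ = 88.2 × 0.7 = 61.74 N·m clockwise.
Total clockwise load moment = 404.7 N·m.
The cable tension T acts at 2.5 m; only its component perpendicular to the bar, T sinθ, produces torque. sinθ = h/√(h²+d²) = 4.3/√(4.3²+2.5²) = 0.8645.
Στ = 0 ⇒ T × 2.5 × 0.8645 = 404.7 ⇒ T = 404.7 / 2.161 = 187 N.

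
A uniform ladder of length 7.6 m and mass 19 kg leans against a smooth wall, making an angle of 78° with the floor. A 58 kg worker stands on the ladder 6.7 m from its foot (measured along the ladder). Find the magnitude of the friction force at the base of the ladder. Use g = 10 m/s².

f ≈ 129 N

Sum moments about the foot of the ladder (the floor normal and friction both act there and drop out).
Ladder weight 19×10 = 190 N acts at 3.8 m along the ladder; its horizontal arm is 3.8·cos78° = 0.7901 m → τ = 150.1 N·m clockwise.
Worker: 58×10 = 580 N at 6.7 m → arm 1.393 m → τ = 807.9 N·m clockwise.
Wall normal N acts horizontally at the top; its moment arm is the height L sinθ = 7.6·sin78° = 7.434 m, counterclockwise.
Στ = 0 ⇒ N × 7.434 = 958 ⇒ N = 129 N.
ΣFx = 0: friction at the foot balances the wall's push, so f = N_wall = 129 N.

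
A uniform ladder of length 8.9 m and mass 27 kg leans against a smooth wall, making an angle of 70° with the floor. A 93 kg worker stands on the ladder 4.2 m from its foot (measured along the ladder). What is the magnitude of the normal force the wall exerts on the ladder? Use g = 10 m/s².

Choose the foot of the ladder as the axis so the floor normal and friction both act there and drop out.
Ladder weight 27×10 = 270 N acts at 4.45 m along the ladder; its horizontal arm is 4.45·cos70° = 1.522 m → τ = 410.9 N·m clockwise.
Worker: 93×10 = 930 N at 4.2 m → arm 1.436 m → τ = 1335 N·m clockwise.
Wall normal N acts horizontally at the top; its moment arm is the height L sinθ = 8.9·sin70° = 8.363 m, counterclockwise.
Setting net torque to zero: N × 8.363 = 1746 → N = 209 N.

N_wall ≈ 209 N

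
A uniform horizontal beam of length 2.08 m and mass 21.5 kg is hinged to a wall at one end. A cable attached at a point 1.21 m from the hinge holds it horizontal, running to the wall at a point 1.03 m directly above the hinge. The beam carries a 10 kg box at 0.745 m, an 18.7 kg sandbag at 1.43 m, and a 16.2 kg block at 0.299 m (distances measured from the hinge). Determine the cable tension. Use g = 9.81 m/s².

T ≈ 768 N

Sum moments about the hinge (the unknown hinge reaction has zero arm there).
Beam weight: 21.5 × 9.81 = 210.9 N down at 1.04 m → arm 1.04 m, τ = 210.9 × 1.04 = 219.3 N·m clockwise.
Box: 10 × 9.81 = 98.1 N down at 0.745 m → arm 0.745 m, τ = 98.1 × 0.745 = 73.08 N·m clockwise.
Sandbag: 18.7 × 9.81 = 183.4 N down at 1.43 m → arm 1.43 m, τ = 183.4 × 1.43 = 262.3 N·m clockwise.
Block: 16.2 × 9.81 = 158.9 N down at 0.299 m → arm 0.299 m, τ = 158.9 × 0.299 = 47.51 N·m clockwise.
Total clockwise load moment = 602.2 N·m.
The cable tension T acts at 1.21 m; only its component perpendicular to the beam, T sinθ, produces torque. sinθ = h/√(h²+d²) = 1.03/√(1.03²+1.21²) = 0.6482.
For rotational equilibrium, T × 1.21 × 0.6482 = 602.2, so T = 602.2 / 0.7843 = 768 N.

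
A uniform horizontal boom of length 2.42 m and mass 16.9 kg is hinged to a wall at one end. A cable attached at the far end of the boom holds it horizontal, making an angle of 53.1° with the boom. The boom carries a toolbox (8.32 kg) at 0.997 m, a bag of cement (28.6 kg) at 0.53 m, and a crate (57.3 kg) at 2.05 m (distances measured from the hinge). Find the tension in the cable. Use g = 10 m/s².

About the hinge:
Beam weight: 16.9 × 10 = 169 N down at 1.21 m → arm 1.21 m, τ = 169 × 1.21 = 204.5 N·m clockwise.
Toolbox: 8.32 × 10 = 83.2 N down at 0.997 m → arm 0.997 m, τ = 83.2 × 0.997 = 82.95 N·m clockwise.
Bag of cement: 28.6 × 10 = 286 N down at 0.53 m → arm 0.53 m, τ = 286 × 0.53 = 151.6 N·m clockwise.
Crate: 57.3 × 10 = 573 N down at 2.05 m → arm 2.05 m, τ = 573 × 2.05 = 1175 N·m clockwise.
Total clockwise load moment = 1614 N·m.
The cable tension T acts at 2.42 m; only its component perpendicular to the boom, T sinθ, produces torque. sin 53.1° = 0.7997.
For rotational equilibrium, T × 2.42 × 0.7997 = 1614, so T = 1614 / 1.935 = 834 N.

T ≈ 834 N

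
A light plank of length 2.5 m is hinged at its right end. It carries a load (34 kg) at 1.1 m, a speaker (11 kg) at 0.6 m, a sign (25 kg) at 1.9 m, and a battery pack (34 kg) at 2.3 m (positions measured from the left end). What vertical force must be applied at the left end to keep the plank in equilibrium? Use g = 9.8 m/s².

F ≈ 354 N

About the right end:
Load: 34 × 9.8 = 333.2 N down at 1.1 m → arm 1.4 m, τ = 333.2 × 1.4 = 466.5 N·m counterclockwise.
Speaker: 11 × 9.8 = 107.8 N down at 0.6 m → arm 1.9 m, τ = 107.8 × 1.9 = 204.8 N·m counterclockwise.
Sign: 25 × 9.8 = 245 N down at 1.9 m → arm 0.6 m, τ = 245 × 0.6 = 147 N·m counterclockwise.
Battery pack: 34 × 9.8 = 333.2 N down at 2.3 m → arm 0.2 m, τ = 333.2 × 0.2 = 66.64 N·m counterclockwise.
Net moment of the loads = 884.9 N·m counterclockwise.
The upward force F acts at the left end, arm 2.5 m, giving F × 2.5 clockwise.
Στ = 0 ⇒ F × 2.5 = 884.9 ⇒ F = 884.9 / 2.5 = 354 N.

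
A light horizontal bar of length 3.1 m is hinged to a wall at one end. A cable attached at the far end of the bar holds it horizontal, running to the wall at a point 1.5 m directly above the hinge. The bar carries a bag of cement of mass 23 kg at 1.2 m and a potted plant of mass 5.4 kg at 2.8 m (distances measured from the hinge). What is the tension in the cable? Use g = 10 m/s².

T ≈ 316 N

Take moments about the hinge.
Bag of cement: 23 × 10 = 230 N down at 1.2 m → arm 1.2 m, τ = 230 × 1.2 = 276 N·m clockwise.
Potted plant: 5.4 × 10 = 54 N down at 2.8 m → arm 2.8 m, τ = 54 × 2.8 = 151.2 N·m clockwise.
Total clockwise load moment = 427.2 N·m.
The cable tension T acts at 3.1 m; only its component perpendicular to the bar, T sinθ, produces torque. sinθ = h/√(h²+d²) = 1.5/√(1.5²+3.1²) = 0.4356.
Setting net torque to zero: T × 3.1 × 0.4356 = 427.2 → T = 427.2 / 1.35 = 316 N.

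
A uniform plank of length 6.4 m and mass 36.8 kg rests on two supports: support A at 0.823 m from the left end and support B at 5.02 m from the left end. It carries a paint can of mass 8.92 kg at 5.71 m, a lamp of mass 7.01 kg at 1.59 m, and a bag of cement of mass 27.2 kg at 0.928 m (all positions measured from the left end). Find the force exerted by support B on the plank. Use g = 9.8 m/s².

R_B ≈ 325 N

About support A:
Beam weight: 36.8 × 9.8 = 360.6 N down at 3.2 m → arm 2.377 m, τ = 360.6 × 2.377 = 857.1 N·m clockwise.
Paint can: 8.92 × 9.8 = 87.42 N down at 5.71 m → arm 4.887 m, τ = 87.42 × 4.887 = 427.2 N·m clockwise.
Lamp: 7.01 × 9.8 = 68.7 N down at 1.59 m → arm 0.767 m, τ = 68.7 × 0.767 = 52.69 N·m clockwise.
Bag of cement: 27.2 × 9.8 = 266.6 N down at 0.928 m → arm 0.105 m, τ = 266.6 × 0.105 = 27.99 N·m clockwise.
Net load moment about support A = 1365 N·m clockwise.
Reaction R at support B is upward at 5.02 m, arm 4.197 m → moment R × 4.197 counterclockwise.
For rotational equilibrium, R × 4.197 = 1365, so R = 325 N.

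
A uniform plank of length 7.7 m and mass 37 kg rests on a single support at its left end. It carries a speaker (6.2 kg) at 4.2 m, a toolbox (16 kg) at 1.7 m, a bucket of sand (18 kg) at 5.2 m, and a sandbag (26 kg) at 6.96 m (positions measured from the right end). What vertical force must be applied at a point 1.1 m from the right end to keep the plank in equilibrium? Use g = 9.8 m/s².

Taking torques about the left end:
Beam weight: 37 × 9.8 = 362.6 N down at 3.85 m → arm 3.85 m, τ = 362.6 × 3.85 = 1396 N·m clockwise.
Speaker: 6.2 × 9.8 = 60.76 N down at 4.2 m → arm 3.5 m, τ = 60.76 × 3.5 = 212.7 N·m clockwise.
Toolbox: 16 × 9.8 = 156.8 N down at 1.7 m → arm 6 m, τ = 156.8 × 6 = 940.8 N·m clockwise.
Bucket of sand: 18 × 9.8 = 176.4 N down at 5.2 m → arm 2.5 m, τ = 176.4 × 2.5 = 441 N·m clockwise.
Sandbag: 26 × 9.8 = 254.8 N down at 6.96 m → arm 0.74 m, τ = 254.8 × 0.74 = 188.6 N·m clockwise.
Net moment of the loads = 3179 N·m clockwise.
The upward force F acts at a point 1.1 m from the right end, arm 6.6 m, giving F × 6.6 counterclockwise.
For rotational equilibrium, F × 6.6 = 3179, so F = 3179 / 6.6 = 482 N.

F ≈ 482 N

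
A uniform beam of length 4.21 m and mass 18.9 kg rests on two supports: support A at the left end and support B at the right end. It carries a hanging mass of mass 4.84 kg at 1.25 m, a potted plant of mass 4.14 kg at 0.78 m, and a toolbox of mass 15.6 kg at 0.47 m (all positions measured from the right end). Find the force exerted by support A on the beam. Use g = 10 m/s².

Sum moments about support B (its reaction then has zero moment arm).
Beam weight: 18.9 × 10 = 189 N down at 2.105 m → arm 2.105 m, τ = 189 × 2.105 = 397.8 N·m counterclockwise.
Hanging mass: 4.84 × 10 = 48.4 N down at 1.25 m → arm 1.25 m, τ = 48.4 × 1.25 = 60.5 N·m counterclockwise.
Potted plant: 4.14 × 10 = 41.4 N down at 0.78 m → arm 0.78 m, τ = 41.4 × 0.78 = 32.29 N·m counterclockwise.
Toolbox: 15.6 × 10 = 156 N down at 0.47 m → arm 0.47 m, τ = 156 × 0.47 = 73.32 N·m counterclockwise.
Net load moment about support B = 563.9 N·m counterclockwise.
Reaction R at support A is upward at 4.21 m, arm 4.21 m → moment R × 4.21 clockwise.
For rotational equilibrium, R × 4.21 = 563.9, so R = 134 N.

R_A ≈ 134 N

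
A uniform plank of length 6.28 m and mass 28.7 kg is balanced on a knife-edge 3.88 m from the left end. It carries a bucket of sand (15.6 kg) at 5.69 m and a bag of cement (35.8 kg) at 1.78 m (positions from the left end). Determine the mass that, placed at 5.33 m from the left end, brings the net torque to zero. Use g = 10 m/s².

Take moments about the knife-edge (at 3.88 m from the left end).
Beam weight: 28.7 × 10 = 287 N down at 3.14 m → arm 0.74 m, τ = 287 × 0.74 = 212.4 N·m counterclockwise.
Bucket of sand: 15.6 × 10 = 156 N down at 5.69 m → arm 1.81 m, τ = 156 × 1.81 = 282.4 N·m clockwise.
Bag of cement: 35.8 × 10 = 358 N down at 1.78 m → arm 2.1 m, τ = 358 × 2.1 = 751.8 N·m counterclockwise.
Net moment of known loads = 681.8 N·m counterclockwise.
An unknown mass m at 5.33 m has arm 1.45 m; its moment is m·g·1.45 clockwise.
Balancing moments: m × 10 × 1.45 = 681.8, giving m = 681.8 / (10 × 1.45) = 47 kg.

m ≈ 47 kg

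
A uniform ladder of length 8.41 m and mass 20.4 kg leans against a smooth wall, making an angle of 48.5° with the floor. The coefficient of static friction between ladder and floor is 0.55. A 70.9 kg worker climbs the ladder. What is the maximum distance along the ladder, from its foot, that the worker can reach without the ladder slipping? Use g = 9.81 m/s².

d ≈ 5.52 m

Taking torques about the foot of the ladder:
Ladder weight 20.4×9.81 = 200.1 N acts at 4.205 m along the ladder; its horizontal arm is 4.205·cos48.5° = 2.786 m → τ = 557.5 N·m clockwise.
Worker weight 70.9×9.81 = 695.5 N at distance d → arm d·cos48.5° → τ = 695.5·d·0.6626 clockwise.
Wall normal N at the top has arm L sinθ = 6.299 m counterclockwise, so Στ = 0 gives N·6.299 = 557.5 + 460.8·d.
ΣFy = 0 ⇒ N_floor = 895.6 N, so the maximum friction is μ_s·N_floor = 0.55×895.6 = 492.6 N. ΣFx = 0 ⇒ N_wall = f, so at the slipping point N = 492.6 N.
Substituting: 492.6×6.299 = 557.5 + 460.8·d ⇒ d = (3103 − 557.5) / 460.8 = 5.52 m.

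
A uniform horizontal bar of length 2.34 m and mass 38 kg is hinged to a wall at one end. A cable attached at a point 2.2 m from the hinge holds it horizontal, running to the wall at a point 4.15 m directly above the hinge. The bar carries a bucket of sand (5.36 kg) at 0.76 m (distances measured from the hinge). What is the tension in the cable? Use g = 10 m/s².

T ≈ 250 N

Sum moments about the hinge (the unknown hinge reaction has zero arm there).
Beam weight: 38 × 10 = 380 N down at 1.17 m → arm 1.17 m, τ = 380 × 1.17 = 444.6 N·m clockwise.
Bucket of sand: 5.36 × 10 = 53.6 N down at 0.76 m → arm 0.76 m, τ = 53.6 × 0.76 = 40.74 N·m clockwise.
Total clockwise load moment = 485.3 N·m.
The cable tension T acts at 2.2 m; only its component perpendicular to the bar, T sinθ, produces torque. sinθ = h/√(h²+d²) = 4.15/√(4.15²+2.2²) = 0.8835.
Στ = 0 ⇒ T × 2.2 × 0.8835 = 485.3 ⇒ T = 485.3 / 1.944 = 250 N.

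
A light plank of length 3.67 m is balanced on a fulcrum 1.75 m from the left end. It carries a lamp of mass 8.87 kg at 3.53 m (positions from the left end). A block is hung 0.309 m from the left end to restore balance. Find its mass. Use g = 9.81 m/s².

Choose the fulcrum (at 1.75 m from the left end) as the axis so the support reaction has zero arm there.
Lamp: 8.87 × 9.81 = 87.01 N down at 3.53 m → arm 1.78 m, τ = 87.01 × 1.78 = 154.9 N·m clockwise.
Net moment of known loads = 154.9 N·m clockwise.
An unknown mass m at 0.309 m has arm 1.441 m; its moment is m·g·1.441 counterclockwise.
For rotational equilibrium, m × 9.81 × 1.441 = 154.9, so m = 154.9 / (9.81 × 1.441) = 11 kg.

m ≈ 11 kg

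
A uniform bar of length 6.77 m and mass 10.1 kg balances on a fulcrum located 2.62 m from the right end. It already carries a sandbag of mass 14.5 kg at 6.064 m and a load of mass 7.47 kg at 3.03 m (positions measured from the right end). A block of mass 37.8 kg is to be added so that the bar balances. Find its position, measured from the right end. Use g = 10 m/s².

x ≈ 1.01 m from the right end

Choose the fulcrum (at 2.62 m from the right end) as the axis so the support reaction has zero arm there.
Beam weight: 10.1 × 10 = 101 N down at 3.385 m → arm 0.765 m, τ = 101 × 0.765 = 77.27 N·m counterclockwise.
Sandbag: 14.5 × 10 = 145 N down at 6.064 m → arm 3.444 m, τ = 145 × 3.444 = 499.4 N·m counterclockwise.
Load: 7.47 × 10 = 74.7 N down at 3.03 m → arm 0.41 m, τ = 74.7 × 0.41 = 30.63 N·m counterclockwise.
Net moment of existing loads = 607.3 N·m counterclockwise.
The block weighs 37.8 × 10 = 378 N and must supply an equal clockwise moment, so its lever arm about the fulcrum is 607.3 / 378 = 1.61 m.
That puts it at 2.62 − 1.61 = 1.01 m from the right end.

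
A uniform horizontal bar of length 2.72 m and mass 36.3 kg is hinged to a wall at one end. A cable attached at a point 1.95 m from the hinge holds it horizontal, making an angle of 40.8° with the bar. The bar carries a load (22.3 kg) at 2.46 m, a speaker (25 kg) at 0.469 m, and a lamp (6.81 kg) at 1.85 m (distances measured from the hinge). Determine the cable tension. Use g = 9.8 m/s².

Sum moments about the hinge (the unknown hinge reaction has zero arm there).
Beam weight: 36.3 × 9.8 = 355.7 N down at 1.36 m → arm 1.36 m, τ = 355.7 × 1.36 = 483.8 N·m clockwise.
Load: 22.3 × 9.8 = 218.5 N down at 2.46 m → arm 2.46 m, τ = 218.5 × 2.46 = 537.5 N·m clockwise.
Speaker: 25 × 9.8 = 245 N down at 0.469 m → arm 0.469 m, τ = 245 × 0.469 = 114.9 N·m clockwise.
Lamp: 6.81 × 9.8 = 66.74 N down at 1.85 m → arm 1.85 m, τ = 66.74 × 1.85 = 123.5 N·m clockwise.
Total clockwise load moment = 1260 N·m.
The cable tension T acts at 1.95 m; only its component perpendicular to the bar, T sinθ, produces torque. sin 40.8° = 0.6534.
Στ = 0 ⇒ T × 1.95 × 0.6534 = 1260 ⇒ T = 1260 / 1.274 = 989 N.

T ≈ 989 N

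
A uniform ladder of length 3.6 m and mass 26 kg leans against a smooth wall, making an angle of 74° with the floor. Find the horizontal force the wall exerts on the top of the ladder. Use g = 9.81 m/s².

N_wall ≈ 36.6 N

Take moments about the foot of the ladder.
Ladder weight 26×9.81 = 255.1 N acts at 1.8 m along the ladder; its horizontal arm is 1.8·cos74° = 0.4961 m → τ = 126.6 N·m clockwise.
Wall normal N acts horizontally at the top; its moment arm is the height L sinθ = 3.6·sin74° = 3.461 m, counterclockwise.
Στ = 0 ⇒ N × 3.461 = 126.6 ⇒ N = 36.6 N.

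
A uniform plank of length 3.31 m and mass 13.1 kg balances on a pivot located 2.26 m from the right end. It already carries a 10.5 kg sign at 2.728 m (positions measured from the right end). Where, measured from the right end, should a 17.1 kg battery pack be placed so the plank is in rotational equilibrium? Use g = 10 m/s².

Choose the pivot (at 2.26 m from the right end) as the axis so the support reaction has zero arm there.
Beam weight: 13.1 × 10 = 131 N down at 1.655 m → arm 0.605 m, τ = 131 × 0.605 = 79.25 N·m clockwise.
Sign: 10.5 × 10 = 105 N down at 2.728 m → arm 0.468 m, τ = 105 × 0.468 = 49.14 N·m counterclockwise.
Net moment of existing loads = 30.11 N·m clockwise.
The battery pack weighs 17.1 × 10 = 171 N and must supply an equal counterclockwise moment, so its lever arm about the pivot is 30.11 / 171 = 0.176 m.
That puts it at 2.26 + 0.176 = 2.44 m from the right end.

x ≈ 2.44 m from the right end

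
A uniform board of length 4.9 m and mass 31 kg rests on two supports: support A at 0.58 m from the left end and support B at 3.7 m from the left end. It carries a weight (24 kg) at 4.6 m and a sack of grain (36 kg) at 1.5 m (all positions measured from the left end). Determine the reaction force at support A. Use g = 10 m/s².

R_A ≈ 309 N

Choose support B as the axis so its reaction then has zero moment arm.
Beam weight: 31 × 10 = 310 N down at 2.45 m → arm 1.25 m, τ = 310 × 1.25 = 387.5 N·m counterclockwise.
Weight: 24 × 10 = 240 N down at 4.6 m → arm 0.9 m, τ = 240 × 0.9 = 216 N·m clockwise.
Sack of grain: 36 × 10 = 360 N down at 1.5 m → arm 2.2 m, τ = 360 × 2.2 = 792 N·m counterclockwise.
Net load moment about support B = 963.5 N·m counterclockwise.
Reaction R at support A is upward at 0.58 m, arm 3.12 m → moment R × 3.12 clockwise.
Στ = 0 ⇒ R × 3.12 = 963.5 ⇒ R = 309 N.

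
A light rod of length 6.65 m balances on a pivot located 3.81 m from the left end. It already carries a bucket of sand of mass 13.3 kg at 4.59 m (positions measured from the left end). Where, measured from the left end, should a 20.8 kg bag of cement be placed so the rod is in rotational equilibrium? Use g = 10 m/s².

x ≈ 3.31 m from the left end

Choose the pivot (at 3.81 m from the left end) as the axis so the support reaction has zero arm there.
Bucket of sand: 13.3 × 10 = 133 N down at 4.59 m → arm 0.78 m, τ = 133 × 0.78 = 103.7 N·m clockwise.
Net moment of existing loads = 103.7 N·m clockwise.
The bag of cement weighs 20.8 × 10 = 208 N and must supply an equal counterclockwise moment, so its lever arm about the pivot is 103.7 / 208 = 0.499 m.
That puts it at 3.81 − 0.499 = 3.31 m from the left end.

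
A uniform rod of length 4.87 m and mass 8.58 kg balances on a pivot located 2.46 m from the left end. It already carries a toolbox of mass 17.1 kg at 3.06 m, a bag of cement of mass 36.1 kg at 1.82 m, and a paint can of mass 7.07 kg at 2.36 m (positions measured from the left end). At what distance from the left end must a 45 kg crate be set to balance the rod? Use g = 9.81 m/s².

Take moments about the pivot (at 2.46 m from the left end).
Beam weight: 8.58 × 9.81 = 84.17 N down at 2.435 m → arm 0.025 m, τ = 84.17 × 0.025 = 2.104 N·m counterclockwise.
Toolbox: 17.1 × 9.81 = 167.8 N down at 3.06 m → arm 0.6 m, τ = 167.8 × 0.6 = 100.7 N·m clockwise.
Bag of cement: 36.1 × 9.81 = 354.1 N down at 1.82 m → arm 0.64 m, τ = 354.1 × 0.64 = 226.6 N·m counterclockwise.
Paint can: 7.07 × 9.81 = 69.36 N down at 2.36 m → arm 0.1 m, τ = 69.36 × 0.1 = 6.936 N·m counterclockwise.
Net moment of existing loads = 134.9 N·m counterclockwise.
The crate weighs 45 × 9.81 = 441.5 N and must supply an equal clockwise moment, so its lever arm about the pivot is 134.9 / 441.5 = 0.306 m.
That puts it at 2.46 + 0.306 = 2.77 m from the left end.

x ≈ 2.77 m from the left end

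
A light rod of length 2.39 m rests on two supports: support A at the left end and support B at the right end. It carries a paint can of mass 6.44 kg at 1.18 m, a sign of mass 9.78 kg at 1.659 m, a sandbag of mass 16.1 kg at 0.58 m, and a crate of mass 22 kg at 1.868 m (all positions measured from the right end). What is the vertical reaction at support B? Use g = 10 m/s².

Taking torques about support A:
Paint can: 6.44 × 10 = 64.4 N down at 1.18 m → arm 1.21 m, τ = 64.4 × 1.21 = 77.92 N·m clockwise.
Sign: 9.78 × 10 = 97.8 N down at 1.659 m → arm 0.731 m, τ = 97.8 × 0.731 = 71.49 N·m clockwise.
Sandbag: 16.1 × 10 = 161 N down at 0.58 m → arm 1.81 m, τ = 161 × 1.81 = 291.4 N·m clockwise.
Crate: 22 × 10 = 220 N down at 1.868 m → arm 0.522 m, τ = 220 × 0.522 = 114.8 N·m clockwise.
Net load moment about support A = 555.6 N·m clockwise.
Reaction R at support B is upward at 0 m, arm 2.39 m → moment R × 2.39 counterclockwise.
For rotational equilibrium, R × 2.39 = 555.6, so R = 232 N.

R_B ≈ 232 N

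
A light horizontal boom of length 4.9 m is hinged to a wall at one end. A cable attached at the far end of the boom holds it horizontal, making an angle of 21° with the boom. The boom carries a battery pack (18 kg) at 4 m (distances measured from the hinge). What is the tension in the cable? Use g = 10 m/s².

Sum moments about the hinge (the unknown hinge reaction has zero arm there).
Battery pack: 18 × 10 = 180 N down at 4 m → arm 4 m, τ = 180 × 4 = 720 N·m clockwise.
Total clockwise load moment = 720 N·m.
The cable tension T acts at 4.9 m; only its component perpendicular to the boom, T sinθ, produces torque. sin 21° = 0.3584.
Balancing moments: T × 4.9 × 0.3584 = 720, giving T = 720 / 1.756 = 410 N.

T ≈ 410 N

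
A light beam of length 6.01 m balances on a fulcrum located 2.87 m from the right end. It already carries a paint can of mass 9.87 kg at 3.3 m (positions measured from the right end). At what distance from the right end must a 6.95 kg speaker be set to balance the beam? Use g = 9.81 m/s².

x ≈ 2.26 m from the right end

Sum moments about the fulcrum (at 2.87 m from the right end) (the support reaction has zero arm there).
Paint can: 9.87 × 9.81 = 96.82 N down at 3.3 m → arm 0.43 m, τ = 96.82 × 0.43 = 41.63 N·m counterclockwise.
Net moment of existing loads = 41.63 N·m counterclockwise.
The speaker weighs 6.95 × 9.81 = 68.18 N and must supply an equal clockwise moment, so its lever arm about the fulcrum is 41.63 / 68.18 = 0.611 m.
That puts it at 2.87 − 0.611 = 2.26 m from the right end.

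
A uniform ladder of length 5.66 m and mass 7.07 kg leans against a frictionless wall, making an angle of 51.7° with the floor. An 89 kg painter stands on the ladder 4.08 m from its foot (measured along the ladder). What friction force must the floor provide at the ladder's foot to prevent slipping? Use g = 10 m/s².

Choose the foot of the ladder as the axis so the floor normal and friction both act there and drop out.
Ladder weight 7.07×10 = 70.7 N acts at 2.83 m along the ladder; its horizontal arm is 2.83·cos51.7° = 1.754 m → τ = 124 N·m clockwise.
Painter: 89×10 = 890 N at 4.08 m → arm 2.529 m → τ = 2251 N·m clockwise.
Wall normal N acts horizontally at the top; its moment arm is the height L sinθ = 5.66·sin51.7° = 4.442 m, counterclockwise.
Setting net torque to zero: N × 4.442 = 2375 → N = 535 N.
ΣFx = 0: friction at the foot balances the wall's push, so f = N_wall = 535 N.

f ≈ 535 N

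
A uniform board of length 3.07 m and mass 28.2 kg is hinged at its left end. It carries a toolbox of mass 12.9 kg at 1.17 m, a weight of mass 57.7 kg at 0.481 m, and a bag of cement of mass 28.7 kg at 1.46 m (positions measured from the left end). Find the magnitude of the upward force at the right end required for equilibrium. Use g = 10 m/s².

Choose the left end as the axis so the unknown pivot reaction has zero arm there.
Beam weight: 28.2 × 10 = 282 N down at 1.535 m → arm 1.535 m, τ = 282 × 1.535 = 432.9 N·m clockwise.
Toolbox: 12.9 × 10 = 129 N down at 1.17 m → arm 1.17 m, τ = 129 × 1.17 = 150.9 N·m clockwise.
Weight: 57.7 × 10 = 577 N down at 0.481 m → arm 0.481 m, τ = 577 × 0.481 = 277.5 N·m clockwise.
Bag of cement: 28.7 × 10 = 287 N down at 1.46 m → arm 1.46 m, τ = 287 × 1.46 = 419 N·m clockwise.
Net moment of the loads = 1280 N·m clockwise.
The upward force F acts at the right end, arm 3.07 m, giving F × 3.07 counterclockwise.
Setting net torque to zero: F × 3.07 = 1280 → F = 1280 / 3.07 = 417 N.

F ≈ 417 N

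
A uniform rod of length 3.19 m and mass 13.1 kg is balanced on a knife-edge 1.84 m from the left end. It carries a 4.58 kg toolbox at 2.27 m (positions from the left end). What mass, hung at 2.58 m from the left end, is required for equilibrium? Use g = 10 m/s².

Sum moments about the knife-edge (at 1.84 m from the left end) (the support reaction has zero arm there).
Beam weight: 13.1 × 10 = 131 N down at 1.595 m → arm 0.245 m, τ = 131 × 0.245 = 32.09 N·m counterclockwise.
Toolbox: 4.58 × 10 = 45.8 N down at 2.27 m → arm 0.43 m, τ = 45.8 × 0.43 = 19.69 N·m clockwise.
Net moment of known loads = 12.4 N·m counterclockwise.
An unknown mass m at 2.58 m has arm 0.74 m; its moment is m·g·0.74 clockwise.
Στ = 0 ⇒ m × 10 × 0.74 = 12.4 ⇒ m = 12.4 / (10 × 0.74) = 1.68 kg.

m ≈ 1.68 kg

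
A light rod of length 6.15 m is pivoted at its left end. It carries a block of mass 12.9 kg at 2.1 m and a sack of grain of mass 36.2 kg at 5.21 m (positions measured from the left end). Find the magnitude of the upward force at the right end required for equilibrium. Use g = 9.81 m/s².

About the left end:
Block: 12.9 × 9.81 = 126.5 N down at 2.1 m → arm 2.1 m, τ = 126.5 × 2.1 = 265.7 N·m clockwise.
Sack of grain: 36.2 × 9.81 = 355.1 N down at 5.21 m → arm 5.21 m, τ = 355.1 × 5.21 = 1850 N·m clockwise.
Net moment of the loads = 2116 N·m clockwise.
The upward force F acts at the right end, arm 6.15 m, giving F × 6.15 counterclockwise.
Balancing moments: F × 6.15 = 2116, giving F = 2116 / 6.15 = 344 N.

F ≈ 344 N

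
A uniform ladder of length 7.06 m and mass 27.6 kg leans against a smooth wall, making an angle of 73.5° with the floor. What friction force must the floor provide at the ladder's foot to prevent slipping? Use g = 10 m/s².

f ≈ 40.9 N

Sum moments about the foot of the ladder (the floor normal and friction both act there and drop out).
Ladder weight 27.6×10 = 276 N acts at 3.53 m along the ladder; its horizontal arm is 3.53·cos73.5° = 1.003 m → τ = 276.8 N·m clockwise.
Wall normal N acts horizontally at the top; its moment arm is the height L sinθ = 7.06·sin73.5° = 6.769 m, counterclockwise.
Balancing moments: N × 6.769 = 276.8, giving N = 40.9 N.
ΣFx = 0: friction at the foot balances the wall's push, so f = N_wall = 40.9 N.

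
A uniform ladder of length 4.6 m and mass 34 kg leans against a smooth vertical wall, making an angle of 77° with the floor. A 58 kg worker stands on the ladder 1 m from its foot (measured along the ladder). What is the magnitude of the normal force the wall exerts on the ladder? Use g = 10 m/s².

N_wall ≈ 68.4 N

Choose the foot of the ladder as the axis so the floor normal and friction both act there and drop out.
Ladder weight 34×10 = 340 N acts at 2.3 m along the ladder; its horizontal arm is 2.3·cos77° = 0.5174 m → τ = 175.9 N·m clockwise.
Worker: 58×10 = 580 N at 1 m → arm 0.225 m → τ = 130.5 N·m clockwise.
Wall normal N acts horizontally at the top; its moment arm is the height L sinθ = 4.6·sin77° = 4.482 m, counterclockwise.
Balancing moments: N × 4.482 = 306.4, giving N = 68.4 N.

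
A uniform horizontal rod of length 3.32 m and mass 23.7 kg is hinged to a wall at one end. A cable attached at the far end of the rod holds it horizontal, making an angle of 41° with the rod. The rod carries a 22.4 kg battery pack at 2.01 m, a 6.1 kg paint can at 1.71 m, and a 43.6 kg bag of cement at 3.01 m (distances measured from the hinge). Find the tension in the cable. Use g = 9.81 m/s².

Choose the hinge as the axis so the unknown hinge reaction has zero arm there.
Beam weight: 23.7 × 9.81 = 232.5 N down at 1.66 m → arm 1.66 m, τ = 232.5 × 1.66 = 385.9 N·m clockwise.
Battery pack: 22.4 × 9.81 = 219.7 N down at 2.01 m → arm 2.01 m, τ = 219.7 × 2.01 = 441.6 N·m clockwise.
Paint can: 6.1 × 9.81 = 59.84 N down at 1.71 m → arm 1.71 m, τ = 59.84 × 1.71 = 102.3 N·m clockwise.
Bag of cement: 43.6 × 9.81 = 427.7 N down at 3.01 m → arm 3.01 m, τ = 427.7 × 3.01 = 1287 N·m clockwise.
Total clockwise load moment = 2217 N·m.
The cable tension T acts at 3.32 m; only its component perpendicular to the rod, T sinθ, produces torque. sin 41° = 0.6561.
Balancing moments: T × 3.32 × 0.6561 = 2217, giving T = 2217 / 2.178 = 1020 N.

T ≈ 1020 N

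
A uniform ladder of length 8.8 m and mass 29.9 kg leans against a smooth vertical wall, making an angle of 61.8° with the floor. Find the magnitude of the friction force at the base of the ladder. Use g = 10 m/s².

Choose the foot of the ladder as the axis so the floor normal and friction both act there and drop out.
Ladder weight 29.9×10 = 299 N acts at 4.4 m along the ladder; its horizontal arm is 4.4·cos61.8° = 2.079 m → τ = 621.6 N·m clockwise.
Wall normal N acts horizontally at the top; its moment arm is the height L sinθ = 8.8·sin61.8° = 7.755 m, counterclockwise.
Στ = 0 ⇒ N × 7.755 = 621.6 ⇒ N = 80.2 N.
ΣFx = 0: friction at the foot balances the wall's push, so f = N_wall = 80.2 N.

f ≈ 80.2 N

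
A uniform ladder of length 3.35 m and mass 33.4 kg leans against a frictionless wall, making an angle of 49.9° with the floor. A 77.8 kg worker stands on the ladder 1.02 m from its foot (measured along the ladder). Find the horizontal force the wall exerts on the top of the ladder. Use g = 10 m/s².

About the foot of the ladder:
Ladder weight 33.4×10 = 334 N acts at 1.675 m along the ladder; its horizontal arm is 1.675·cos49.9° = 1.079 m → τ = 360.4 N·m clockwise.
Worker: 77.8×10 = 778 N at 1.02 m → arm 0.657 m → τ = 511.1 N·m clockwise.
Wall normal N acts horizontally at the top; its moment arm is the height L sinθ = 3.35·sin49.9° = 2.562 m, counterclockwise.
Στ = 0 ⇒ N × 2.562 = 871.5 ⇒ N = 340 N.

N_wall ≈ 340 N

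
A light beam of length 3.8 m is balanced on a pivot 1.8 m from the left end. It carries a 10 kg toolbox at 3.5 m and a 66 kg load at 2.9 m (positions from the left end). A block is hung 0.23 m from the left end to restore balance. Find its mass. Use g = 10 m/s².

Taking torques about the pivot (at 1.8 m from the left end):
Toolbox: 10 × 10 = 100 N down at 3.5 m → arm 1.7 m, τ = 100 × 1.7 = 170 N·m clockwise.
Load: 66 × 10 = 660 N down at 2.9 m → arm 1.1 m, τ = 660 × 1.1 = 726 N·m clockwise.
Net moment of known loads = 896 N·m clockwise.
An unknown mass m at 0.23 m has arm 1.57 m; its moment is m·g·1.57 counterclockwise.
Setting net torque to zero: m × 10 × 1.57 = 896 → m = 896 / (10 × 1.57) = 57.1 kg.

m ≈ 57.1 kg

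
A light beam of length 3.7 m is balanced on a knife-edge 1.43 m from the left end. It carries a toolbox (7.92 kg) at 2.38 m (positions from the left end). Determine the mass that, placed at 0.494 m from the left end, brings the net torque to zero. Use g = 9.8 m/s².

Sum moments about the knife-edge (at 1.43 m from the left end) (the support reaction has zero arm there).
Toolbox: 7.92 × 9.8 = 77.62 N down at 2.38 m → arm 0.95 m, τ = 77.62 × 0.95 = 73.74 N·m clockwise.
Net moment of known loads = 73.74 N·m clockwise.
An unknown mass m at 0.494 m has arm 0.936 m; its moment is m·g·0.936 counterclockwise.
Setting net torque to zero: m × 9.8 × 0.936 = 73.74 → m = 73.74 / (9.8 × 0.936) = 8.04 kg.

m ≈ 8.04 kg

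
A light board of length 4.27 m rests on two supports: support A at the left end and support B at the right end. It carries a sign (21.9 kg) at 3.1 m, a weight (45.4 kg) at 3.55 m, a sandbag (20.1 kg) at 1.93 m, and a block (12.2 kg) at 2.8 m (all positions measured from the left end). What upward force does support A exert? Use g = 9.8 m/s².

R_A ≈ 283 N

Choose support B as the axis so its reaction then has zero moment arm.
Sign: 21.9 × 9.8 = 214.6 N down at 3.1 m → arm 1.17 m, τ = 214.6 × 1.17 = 251.1 N·m counterclockwise.
Weight: 45.4 × 9.8 = 444.9 N down at 3.55 m → arm 0.72 m, τ = 444.9 × 0.72 = 320.3 N·m counterclockwise.
Sandbag: 20.1 × 9.8 = 197 N down at 1.93 m → arm 2.34 m, τ = 197 × 2.34 = 461 N·m counterclockwise.
Block: 12.2 × 9.8 = 119.6 N down at 2.8 m → arm 1.47 m, τ = 119.6 × 1.47 = 175.8 N·m counterclockwise.
Net load moment about support B = 1208 N·m counterclockwise.
Reaction R at support A is upward at 0 m, arm 4.27 m → moment R × 4.27 clockwise.
Στ = 0 ⇒ R × 4.27 = 1208 ⇒ R = 283 N.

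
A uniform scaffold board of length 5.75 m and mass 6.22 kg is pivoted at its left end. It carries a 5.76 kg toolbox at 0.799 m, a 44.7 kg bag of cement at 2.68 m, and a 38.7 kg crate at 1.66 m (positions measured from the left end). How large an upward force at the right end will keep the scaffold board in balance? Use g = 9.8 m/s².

F ≈ 352 N

Sum moments about the left end (the unknown pivot reaction has zero arm there).
Beam weight: 6.22 × 9.8 = 60.96 N down at 2.875 m → arm 2.875 m, τ = 60.96 × 2.875 = 175.3 N·m clockwise.
Toolbox: 5.76 × 9.8 = 56.45 N down at 0.799 m → arm 0.799 m, τ = 56.45 × 0.799 = 45.1 N·m clockwise.
Bag of cement: 44.7 × 9.8 = 438.1 N down at 2.68 m → arm 2.68 m, τ = 438.1 × 2.68 = 1174 N·m clockwise.
Crate: 38.7 × 9.8 = 379.3 N down at 1.66 m → arm 1.66 m, τ = 379.3 × 1.66 = 629.6 N·m clockwise.
Net moment of the loads = 2024 N·m clockwise.
The upward force F acts at the right end, arm 5.75 m, giving F × 5.75 counterclockwise.
Στ = 0 ⇒ F × 5.75 = 2024 ⇒ F = 2024 / 5.75 = 352 N.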